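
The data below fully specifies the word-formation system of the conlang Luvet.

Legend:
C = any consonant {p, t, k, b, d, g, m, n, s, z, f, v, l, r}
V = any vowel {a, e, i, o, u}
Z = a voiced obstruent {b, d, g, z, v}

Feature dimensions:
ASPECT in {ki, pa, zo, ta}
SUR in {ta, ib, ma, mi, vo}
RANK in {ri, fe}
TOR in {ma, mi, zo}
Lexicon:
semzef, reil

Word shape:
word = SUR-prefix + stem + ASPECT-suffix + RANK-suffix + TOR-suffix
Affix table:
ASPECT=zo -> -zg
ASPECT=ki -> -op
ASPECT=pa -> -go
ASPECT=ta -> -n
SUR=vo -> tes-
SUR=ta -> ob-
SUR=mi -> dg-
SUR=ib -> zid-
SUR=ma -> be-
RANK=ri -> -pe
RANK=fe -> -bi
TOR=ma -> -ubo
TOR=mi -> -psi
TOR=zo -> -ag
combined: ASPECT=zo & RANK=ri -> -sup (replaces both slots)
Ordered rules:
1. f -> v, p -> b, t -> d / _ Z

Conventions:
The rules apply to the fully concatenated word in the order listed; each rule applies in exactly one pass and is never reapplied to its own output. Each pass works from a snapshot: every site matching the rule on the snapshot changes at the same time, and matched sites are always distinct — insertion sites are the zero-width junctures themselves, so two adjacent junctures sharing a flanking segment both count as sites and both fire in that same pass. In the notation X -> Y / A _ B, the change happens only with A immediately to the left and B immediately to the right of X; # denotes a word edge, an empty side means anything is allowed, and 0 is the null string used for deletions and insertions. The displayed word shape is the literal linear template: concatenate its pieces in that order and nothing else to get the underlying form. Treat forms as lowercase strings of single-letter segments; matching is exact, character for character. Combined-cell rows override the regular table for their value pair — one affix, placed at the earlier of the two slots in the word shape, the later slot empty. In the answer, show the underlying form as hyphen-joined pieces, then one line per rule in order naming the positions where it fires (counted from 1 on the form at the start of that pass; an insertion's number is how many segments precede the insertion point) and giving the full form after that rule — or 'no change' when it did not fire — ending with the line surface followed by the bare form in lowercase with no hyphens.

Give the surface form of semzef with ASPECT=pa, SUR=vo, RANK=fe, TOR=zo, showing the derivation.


underlying: tes-semzef-go-bi-ag
1. f -> v, p -> b, t -> d / _ Z: fires at position(s) 9: tessemzevgobiag
surface: tessemzevgobiag


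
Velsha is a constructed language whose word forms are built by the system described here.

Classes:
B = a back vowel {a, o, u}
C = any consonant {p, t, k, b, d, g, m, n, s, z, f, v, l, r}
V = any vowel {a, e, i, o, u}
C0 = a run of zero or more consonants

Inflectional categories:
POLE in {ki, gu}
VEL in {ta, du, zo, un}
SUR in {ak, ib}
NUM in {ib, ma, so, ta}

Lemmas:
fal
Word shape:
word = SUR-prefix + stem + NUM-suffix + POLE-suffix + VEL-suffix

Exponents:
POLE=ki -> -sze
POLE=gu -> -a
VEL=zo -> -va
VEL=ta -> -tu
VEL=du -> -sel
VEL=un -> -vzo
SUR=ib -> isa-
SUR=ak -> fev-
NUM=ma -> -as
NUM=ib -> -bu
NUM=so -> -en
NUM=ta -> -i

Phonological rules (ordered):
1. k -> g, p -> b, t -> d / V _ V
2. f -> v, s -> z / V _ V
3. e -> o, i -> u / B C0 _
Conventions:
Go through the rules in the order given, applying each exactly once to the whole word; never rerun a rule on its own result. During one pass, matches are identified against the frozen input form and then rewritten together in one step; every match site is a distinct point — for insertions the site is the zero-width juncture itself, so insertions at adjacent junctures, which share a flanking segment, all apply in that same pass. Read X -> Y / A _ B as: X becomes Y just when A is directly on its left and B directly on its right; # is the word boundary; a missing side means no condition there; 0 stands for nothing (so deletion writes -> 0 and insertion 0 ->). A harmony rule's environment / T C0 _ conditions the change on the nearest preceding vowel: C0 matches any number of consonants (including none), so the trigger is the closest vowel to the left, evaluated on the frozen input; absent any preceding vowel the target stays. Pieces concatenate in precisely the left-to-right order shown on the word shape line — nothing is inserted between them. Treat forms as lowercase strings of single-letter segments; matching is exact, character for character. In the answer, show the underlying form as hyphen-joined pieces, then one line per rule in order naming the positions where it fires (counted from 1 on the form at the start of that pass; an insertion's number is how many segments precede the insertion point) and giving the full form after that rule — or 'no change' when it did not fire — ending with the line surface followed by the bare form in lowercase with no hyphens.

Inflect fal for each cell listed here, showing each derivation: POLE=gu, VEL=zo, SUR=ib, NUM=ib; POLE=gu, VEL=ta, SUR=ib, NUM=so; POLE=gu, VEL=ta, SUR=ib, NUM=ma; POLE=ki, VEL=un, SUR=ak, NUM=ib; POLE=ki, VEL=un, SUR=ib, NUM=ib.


cell POLE=gu, VEL=zo, SUR=ib, NUM=ib:
underlying: isa-fal-bu-a-va
1. k -> g, p -> b, t -> d / V _ V: no change
2. f -> v, s -> z / V _ V: fires at position(s) 2, 4: izavalbuava
3. e -> o, i -> u / B C0 _: no change
surface: izavalbuava

cell POLE=gu, VEL=ta, SUR=ib, NUM=so:
underlying: isa-fal-en-a-tu
1. k -> g, p -> b, t -> d / V _ V: fires at position(s) 10: isafalenadu
2. f -> v, s -> z / V _ V: fires at position(s) 2, 4: izavalenadu
3. e -> o, i -> u / B C0 _: fires at position(s) 7: izavalonadu
surface: izavalonadu

cell POLE=gu, VEL=ta, SUR=ib, NUM=ma:
underlying: isa-fal-as-a-tu
1. k -> g, p -> b, t -> d / V _ V: fires at position(s) 10: isafalasadu
2. f -> v, s -> z / V _ V: fires at position(s) 2, 4, 8: izavalazadu
3. e -> o, i -> u / B C0 _: no change
surface: izavalazadu

cell POLE=ki, VEL=un, SUR=ak, NUM=ib:
underlying: fev-fal-bu-sze-vzo
1. k -> g, p -> b, t -> d / V _ V: no change
2. f -> v, s -> z / V _ V: no change
3. e -> o, i -> u / B C0 _: fires at position(s) 11: fevfalbuszovzo
surface: fevfalbuszovzo

cell POLE=ki, VEL=un, SUR=ib, NUM=ib:
underlying: isa-fal-bu-sze-vzo
1. k -> g, p -> b, t -> d / V _ V: no change
2. f -> v, s -> z / V _ V: fires at position(s) 2, 4: izavalbuszevzo
3. e -> o, i -> u / B C0 _: fires at position(s) 11: izavalbuszovzo
surface: izavalbuszovzo


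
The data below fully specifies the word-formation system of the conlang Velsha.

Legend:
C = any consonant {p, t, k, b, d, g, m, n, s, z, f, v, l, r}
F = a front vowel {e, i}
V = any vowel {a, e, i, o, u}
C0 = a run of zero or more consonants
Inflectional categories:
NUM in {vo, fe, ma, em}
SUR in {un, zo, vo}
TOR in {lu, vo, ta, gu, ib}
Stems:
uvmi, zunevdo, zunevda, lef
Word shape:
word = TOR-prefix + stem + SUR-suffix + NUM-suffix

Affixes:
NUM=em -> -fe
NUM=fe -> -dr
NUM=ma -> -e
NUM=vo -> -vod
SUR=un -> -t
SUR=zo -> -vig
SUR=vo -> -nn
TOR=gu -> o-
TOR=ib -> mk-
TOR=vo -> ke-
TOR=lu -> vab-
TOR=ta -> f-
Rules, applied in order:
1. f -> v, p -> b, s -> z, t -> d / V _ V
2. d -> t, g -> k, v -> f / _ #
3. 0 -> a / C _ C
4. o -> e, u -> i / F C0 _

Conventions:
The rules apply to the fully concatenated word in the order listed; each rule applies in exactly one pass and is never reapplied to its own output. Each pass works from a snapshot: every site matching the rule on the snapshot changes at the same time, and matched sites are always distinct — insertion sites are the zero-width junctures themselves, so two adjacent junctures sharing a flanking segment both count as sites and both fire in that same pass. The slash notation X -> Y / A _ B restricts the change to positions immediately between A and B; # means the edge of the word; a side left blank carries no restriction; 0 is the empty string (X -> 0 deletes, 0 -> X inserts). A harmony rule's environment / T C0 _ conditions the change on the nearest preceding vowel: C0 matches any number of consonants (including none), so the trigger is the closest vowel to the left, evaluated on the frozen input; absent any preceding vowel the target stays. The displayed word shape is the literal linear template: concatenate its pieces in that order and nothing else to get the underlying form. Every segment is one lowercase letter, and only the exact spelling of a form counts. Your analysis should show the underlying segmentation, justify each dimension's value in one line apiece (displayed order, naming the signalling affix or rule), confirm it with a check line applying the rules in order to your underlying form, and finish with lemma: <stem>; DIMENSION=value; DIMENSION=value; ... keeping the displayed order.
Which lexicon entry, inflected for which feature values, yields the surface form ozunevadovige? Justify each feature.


underlying: o-zunevdo-vig-e
NUM=ma - signalled by the affix -e
SUR=zo - signalled by the affix -vig
TOR=gu - signalled by the affix o-
check: ozunevdovige -> ozunevdovige -> ozunevdovige -> ozunevadovige -> ozunevadovige
lemma: zunevdo; NUM=ma; SUR=zo; TOR=gu


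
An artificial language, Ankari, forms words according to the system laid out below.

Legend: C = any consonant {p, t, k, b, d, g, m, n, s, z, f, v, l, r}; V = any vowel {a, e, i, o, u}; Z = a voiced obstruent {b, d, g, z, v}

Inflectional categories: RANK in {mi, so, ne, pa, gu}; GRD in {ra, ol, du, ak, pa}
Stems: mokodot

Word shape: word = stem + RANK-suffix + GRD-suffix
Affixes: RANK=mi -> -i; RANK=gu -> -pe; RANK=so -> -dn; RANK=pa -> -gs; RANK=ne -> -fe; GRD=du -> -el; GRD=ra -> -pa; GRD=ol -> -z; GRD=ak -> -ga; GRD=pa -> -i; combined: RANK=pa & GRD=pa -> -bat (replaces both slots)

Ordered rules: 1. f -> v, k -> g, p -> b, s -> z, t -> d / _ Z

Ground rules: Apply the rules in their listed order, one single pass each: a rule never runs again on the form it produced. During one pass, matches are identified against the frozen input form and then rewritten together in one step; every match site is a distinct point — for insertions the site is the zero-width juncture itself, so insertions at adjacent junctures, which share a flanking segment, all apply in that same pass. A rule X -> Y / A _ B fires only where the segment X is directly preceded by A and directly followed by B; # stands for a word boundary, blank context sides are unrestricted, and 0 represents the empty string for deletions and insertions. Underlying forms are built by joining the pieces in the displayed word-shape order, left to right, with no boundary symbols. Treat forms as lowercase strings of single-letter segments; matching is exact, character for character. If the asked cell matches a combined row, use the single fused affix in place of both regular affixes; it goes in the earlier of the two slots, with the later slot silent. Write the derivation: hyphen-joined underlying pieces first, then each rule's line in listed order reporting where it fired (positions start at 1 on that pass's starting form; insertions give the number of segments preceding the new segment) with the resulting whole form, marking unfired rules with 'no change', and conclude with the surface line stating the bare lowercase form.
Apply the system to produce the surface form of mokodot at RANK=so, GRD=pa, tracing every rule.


underlying: mokodot-dn-i
1. f -> v, k -> g, p -> b, s -> z, t -> d / _ Z: fires at position(s) 7: mokododdni
surface: mokododdni


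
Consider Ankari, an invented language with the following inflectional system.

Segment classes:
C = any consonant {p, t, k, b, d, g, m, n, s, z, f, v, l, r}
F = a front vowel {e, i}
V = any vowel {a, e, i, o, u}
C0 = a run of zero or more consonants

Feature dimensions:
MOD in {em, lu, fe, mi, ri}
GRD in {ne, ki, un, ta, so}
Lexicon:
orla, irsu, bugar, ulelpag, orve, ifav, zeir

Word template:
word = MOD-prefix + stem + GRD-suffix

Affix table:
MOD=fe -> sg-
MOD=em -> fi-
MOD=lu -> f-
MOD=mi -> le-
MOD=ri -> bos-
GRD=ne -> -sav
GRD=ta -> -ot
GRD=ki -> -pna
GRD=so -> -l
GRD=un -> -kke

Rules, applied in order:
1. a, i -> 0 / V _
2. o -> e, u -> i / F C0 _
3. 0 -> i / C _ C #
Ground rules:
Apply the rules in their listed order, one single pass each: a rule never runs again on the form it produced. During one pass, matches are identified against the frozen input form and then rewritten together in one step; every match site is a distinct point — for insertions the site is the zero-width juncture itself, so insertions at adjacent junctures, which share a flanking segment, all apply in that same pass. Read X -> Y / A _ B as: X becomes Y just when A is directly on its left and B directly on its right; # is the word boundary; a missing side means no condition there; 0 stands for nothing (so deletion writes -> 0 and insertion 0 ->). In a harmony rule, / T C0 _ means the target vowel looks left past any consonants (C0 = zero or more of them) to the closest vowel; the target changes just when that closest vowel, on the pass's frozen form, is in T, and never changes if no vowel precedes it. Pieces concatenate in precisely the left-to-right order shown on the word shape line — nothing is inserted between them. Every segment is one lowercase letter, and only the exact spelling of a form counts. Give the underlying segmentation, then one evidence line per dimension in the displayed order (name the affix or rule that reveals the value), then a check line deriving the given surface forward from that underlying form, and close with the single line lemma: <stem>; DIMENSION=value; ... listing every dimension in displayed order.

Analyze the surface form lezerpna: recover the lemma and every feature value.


underlying: le-zeir-pna
MOD=mi - signalled by the affix le-
GRD=ki - signalled by the affix -pna
check: lezeirpna -> lezerpna -> lezerpna -> lezerpna
lemma: zeir; MOD=mi; GRD=ki


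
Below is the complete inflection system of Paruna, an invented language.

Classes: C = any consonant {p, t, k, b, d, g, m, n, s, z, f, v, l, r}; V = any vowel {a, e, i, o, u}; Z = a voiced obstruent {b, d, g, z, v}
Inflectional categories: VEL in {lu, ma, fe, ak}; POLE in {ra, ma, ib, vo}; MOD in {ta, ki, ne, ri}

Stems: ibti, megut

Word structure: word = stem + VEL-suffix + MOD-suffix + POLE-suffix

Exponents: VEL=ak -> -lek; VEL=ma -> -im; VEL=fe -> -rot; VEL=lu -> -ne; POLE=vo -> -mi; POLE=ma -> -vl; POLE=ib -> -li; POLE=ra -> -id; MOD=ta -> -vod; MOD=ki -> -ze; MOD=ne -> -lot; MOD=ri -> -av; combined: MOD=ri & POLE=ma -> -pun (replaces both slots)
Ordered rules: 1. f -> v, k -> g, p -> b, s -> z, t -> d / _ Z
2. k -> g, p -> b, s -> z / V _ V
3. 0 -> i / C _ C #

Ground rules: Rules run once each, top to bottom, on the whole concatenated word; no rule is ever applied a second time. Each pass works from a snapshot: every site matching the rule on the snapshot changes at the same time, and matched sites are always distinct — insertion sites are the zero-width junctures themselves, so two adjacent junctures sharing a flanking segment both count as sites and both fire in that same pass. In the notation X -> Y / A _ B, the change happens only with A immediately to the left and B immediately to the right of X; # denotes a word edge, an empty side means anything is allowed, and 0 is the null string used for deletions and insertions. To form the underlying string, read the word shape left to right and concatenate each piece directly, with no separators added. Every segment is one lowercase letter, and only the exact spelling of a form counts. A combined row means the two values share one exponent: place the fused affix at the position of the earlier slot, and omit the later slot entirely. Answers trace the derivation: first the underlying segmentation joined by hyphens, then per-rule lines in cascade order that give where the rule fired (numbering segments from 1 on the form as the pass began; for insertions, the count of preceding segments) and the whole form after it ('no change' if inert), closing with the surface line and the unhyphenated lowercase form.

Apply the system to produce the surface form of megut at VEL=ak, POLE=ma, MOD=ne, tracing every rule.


underlying: megut-lek-lot-vl
1. f -> v, k -> g, p -> b, s -> z, t -> d / _ Z: fires at position(s) 11: megutleklodvl
2. k -> g, p -> b, s -> z / V _ V: no change
3. 0 -> i / C _ C #: inserts after position(s) 12: megutleklodvil
surface: megutleklodvil


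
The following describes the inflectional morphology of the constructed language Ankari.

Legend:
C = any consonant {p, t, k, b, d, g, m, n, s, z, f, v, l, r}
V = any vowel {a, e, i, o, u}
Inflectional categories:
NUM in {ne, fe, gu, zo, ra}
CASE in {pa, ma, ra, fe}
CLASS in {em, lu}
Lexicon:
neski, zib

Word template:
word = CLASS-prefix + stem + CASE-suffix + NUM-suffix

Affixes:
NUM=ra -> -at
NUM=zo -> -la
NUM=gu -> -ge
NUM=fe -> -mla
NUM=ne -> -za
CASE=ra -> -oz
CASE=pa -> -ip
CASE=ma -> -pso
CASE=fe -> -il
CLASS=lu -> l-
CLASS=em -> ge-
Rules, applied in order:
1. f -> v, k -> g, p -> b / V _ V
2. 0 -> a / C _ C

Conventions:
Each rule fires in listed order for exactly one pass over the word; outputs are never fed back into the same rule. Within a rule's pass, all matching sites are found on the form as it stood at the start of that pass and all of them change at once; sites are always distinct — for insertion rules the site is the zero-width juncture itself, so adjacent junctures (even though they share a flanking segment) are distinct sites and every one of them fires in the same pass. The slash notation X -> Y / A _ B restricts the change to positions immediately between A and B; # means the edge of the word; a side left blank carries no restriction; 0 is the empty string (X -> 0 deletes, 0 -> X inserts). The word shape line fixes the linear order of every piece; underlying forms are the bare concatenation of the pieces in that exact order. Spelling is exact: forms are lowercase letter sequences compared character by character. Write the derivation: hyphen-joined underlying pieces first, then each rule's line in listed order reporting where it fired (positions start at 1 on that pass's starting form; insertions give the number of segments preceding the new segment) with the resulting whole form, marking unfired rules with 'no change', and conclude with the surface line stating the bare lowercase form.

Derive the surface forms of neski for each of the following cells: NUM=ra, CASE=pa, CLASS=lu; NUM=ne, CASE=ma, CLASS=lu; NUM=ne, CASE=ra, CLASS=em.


cell NUM=ra, CASE=pa, CLASS=lu:
underlying: l-neski-ip-at
1. f -> v, k -> g, p -> b / V _ V: fires at position(s) 8: lneskiibat
2. 0 -> a / C _ C: inserts after position(s) 1, 4: lanesakiibat
surface: lanesakiibat

cell NUM=ne, CASE=ma, CLASS=lu:
underlying: l-neski-pso-za
1. f -> v, k -> g, p -> b / V _ V: no change
2. 0 -> a / C _ C: inserts after position(s) 1, 4, 7: lanesakipasoza
surface: lanesakipasoza

cell NUM=ne, CASE=ra, CLASS=em:
underlying: ge-neski-oz-za
1. f -> v, k -> g, p -> b / V _ V: no change
2. 0 -> a / C _ C: inserts after position(s) 5, 9: genesakiozaza
surface: genesakiozaza


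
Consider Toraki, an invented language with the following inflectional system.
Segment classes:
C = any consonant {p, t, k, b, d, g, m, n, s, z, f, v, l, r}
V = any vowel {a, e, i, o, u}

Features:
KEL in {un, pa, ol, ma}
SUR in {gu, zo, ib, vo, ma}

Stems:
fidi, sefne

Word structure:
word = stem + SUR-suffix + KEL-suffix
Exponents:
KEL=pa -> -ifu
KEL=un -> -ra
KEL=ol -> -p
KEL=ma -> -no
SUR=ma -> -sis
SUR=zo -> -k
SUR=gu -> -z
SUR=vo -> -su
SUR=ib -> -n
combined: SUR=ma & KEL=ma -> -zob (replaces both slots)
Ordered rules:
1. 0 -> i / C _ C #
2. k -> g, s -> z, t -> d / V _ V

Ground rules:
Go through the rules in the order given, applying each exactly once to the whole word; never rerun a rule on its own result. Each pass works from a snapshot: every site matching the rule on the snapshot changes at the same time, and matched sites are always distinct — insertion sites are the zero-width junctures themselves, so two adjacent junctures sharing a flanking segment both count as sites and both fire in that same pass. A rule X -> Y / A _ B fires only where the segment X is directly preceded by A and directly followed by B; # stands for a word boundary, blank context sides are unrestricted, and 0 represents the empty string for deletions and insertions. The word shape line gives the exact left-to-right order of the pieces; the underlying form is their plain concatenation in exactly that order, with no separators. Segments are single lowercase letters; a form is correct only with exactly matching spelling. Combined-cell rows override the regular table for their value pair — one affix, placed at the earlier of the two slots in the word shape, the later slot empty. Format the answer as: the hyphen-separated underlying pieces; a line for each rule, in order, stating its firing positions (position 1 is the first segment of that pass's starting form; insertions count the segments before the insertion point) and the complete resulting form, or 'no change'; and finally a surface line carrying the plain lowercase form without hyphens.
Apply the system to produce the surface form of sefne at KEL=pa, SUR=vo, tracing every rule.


underlying: sefne-su-ifu
1. 0 -> i / C _ C #: no change
2. k -> g, s -> z, t -> d / V _ V: fires at position(s) 6: sefnezuifu
surface: sefnezuifu


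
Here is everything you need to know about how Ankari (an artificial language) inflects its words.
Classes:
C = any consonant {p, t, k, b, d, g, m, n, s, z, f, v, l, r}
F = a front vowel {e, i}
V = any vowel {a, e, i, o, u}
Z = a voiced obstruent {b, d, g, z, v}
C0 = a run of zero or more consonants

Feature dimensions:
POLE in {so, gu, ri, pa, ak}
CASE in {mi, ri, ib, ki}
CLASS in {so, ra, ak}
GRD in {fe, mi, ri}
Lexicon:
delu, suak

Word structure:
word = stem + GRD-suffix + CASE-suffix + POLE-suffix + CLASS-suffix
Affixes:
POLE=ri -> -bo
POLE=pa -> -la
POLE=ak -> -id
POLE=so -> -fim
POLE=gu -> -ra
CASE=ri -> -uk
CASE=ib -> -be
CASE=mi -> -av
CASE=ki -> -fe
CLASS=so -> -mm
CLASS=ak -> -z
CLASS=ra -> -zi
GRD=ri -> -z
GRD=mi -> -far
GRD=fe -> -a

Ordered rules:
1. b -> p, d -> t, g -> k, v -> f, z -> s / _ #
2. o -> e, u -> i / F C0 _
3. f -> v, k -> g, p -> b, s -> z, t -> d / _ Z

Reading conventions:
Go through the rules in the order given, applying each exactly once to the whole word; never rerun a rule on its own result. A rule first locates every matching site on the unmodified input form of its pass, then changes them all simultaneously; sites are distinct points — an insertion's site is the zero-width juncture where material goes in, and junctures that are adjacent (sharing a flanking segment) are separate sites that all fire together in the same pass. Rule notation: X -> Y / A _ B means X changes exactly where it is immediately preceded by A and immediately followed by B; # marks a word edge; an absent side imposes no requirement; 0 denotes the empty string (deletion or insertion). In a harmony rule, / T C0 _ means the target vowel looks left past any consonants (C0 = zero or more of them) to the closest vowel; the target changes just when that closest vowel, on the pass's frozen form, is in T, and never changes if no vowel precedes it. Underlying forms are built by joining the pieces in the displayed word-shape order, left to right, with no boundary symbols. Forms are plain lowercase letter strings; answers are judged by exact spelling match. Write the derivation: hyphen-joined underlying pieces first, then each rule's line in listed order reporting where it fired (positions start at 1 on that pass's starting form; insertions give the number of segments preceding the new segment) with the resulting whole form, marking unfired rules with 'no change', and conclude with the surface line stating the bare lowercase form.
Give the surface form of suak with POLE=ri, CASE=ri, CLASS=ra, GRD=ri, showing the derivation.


underlying: suak-z-uk-bo-zi
1. b -> p, d -> t, g -> k, v -> f, z -> s / _ #: no change
2. o -> e, u -> i / F C0 _: no change
3. f -> v, k -> g, p -> b, s -> z, t -> d / _ Z: fires at position(s) 4, 7: suagzugbozi
surface: suagzugbozi


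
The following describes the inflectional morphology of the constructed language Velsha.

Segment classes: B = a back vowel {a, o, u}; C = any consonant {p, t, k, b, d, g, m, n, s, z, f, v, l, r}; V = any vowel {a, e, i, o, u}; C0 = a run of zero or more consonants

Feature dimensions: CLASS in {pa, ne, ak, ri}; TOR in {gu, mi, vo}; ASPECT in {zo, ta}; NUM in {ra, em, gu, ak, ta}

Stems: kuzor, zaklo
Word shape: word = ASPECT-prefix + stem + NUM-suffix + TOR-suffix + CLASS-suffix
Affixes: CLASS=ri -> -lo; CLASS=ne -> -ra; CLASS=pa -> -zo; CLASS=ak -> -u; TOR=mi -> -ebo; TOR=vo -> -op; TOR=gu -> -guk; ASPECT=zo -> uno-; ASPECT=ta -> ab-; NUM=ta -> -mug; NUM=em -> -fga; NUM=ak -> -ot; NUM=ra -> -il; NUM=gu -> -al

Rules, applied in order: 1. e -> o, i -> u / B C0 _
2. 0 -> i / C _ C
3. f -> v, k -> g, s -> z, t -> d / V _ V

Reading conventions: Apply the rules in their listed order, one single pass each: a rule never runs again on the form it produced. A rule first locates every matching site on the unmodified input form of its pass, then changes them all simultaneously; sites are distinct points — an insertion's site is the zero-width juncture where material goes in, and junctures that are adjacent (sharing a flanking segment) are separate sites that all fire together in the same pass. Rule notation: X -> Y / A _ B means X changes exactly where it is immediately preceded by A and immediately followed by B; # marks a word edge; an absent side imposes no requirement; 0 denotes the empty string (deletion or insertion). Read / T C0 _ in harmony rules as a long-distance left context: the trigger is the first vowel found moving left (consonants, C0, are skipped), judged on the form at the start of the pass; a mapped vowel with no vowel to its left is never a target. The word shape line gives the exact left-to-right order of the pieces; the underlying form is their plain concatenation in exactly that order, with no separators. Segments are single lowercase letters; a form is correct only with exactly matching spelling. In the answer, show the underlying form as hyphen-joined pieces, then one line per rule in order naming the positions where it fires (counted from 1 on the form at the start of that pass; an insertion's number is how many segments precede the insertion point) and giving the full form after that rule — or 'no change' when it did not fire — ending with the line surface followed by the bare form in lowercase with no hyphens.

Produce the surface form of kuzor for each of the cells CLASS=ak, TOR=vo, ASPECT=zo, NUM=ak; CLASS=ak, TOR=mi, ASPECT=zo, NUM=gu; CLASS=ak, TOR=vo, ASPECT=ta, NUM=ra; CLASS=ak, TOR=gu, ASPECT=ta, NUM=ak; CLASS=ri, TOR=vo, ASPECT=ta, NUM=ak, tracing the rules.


cell CLASS=ak, TOR=vo, ASPECT=zo, NUM=ak:
underlying: uno-kuzor-ot-op-u
1. e -> o, i -> u / B C0 _: no change
2. 0 -> i / C _ C: no change
3. f -> v, k -> g, s -> z, t -> d / V _ V: fires at position(s) 4, 10: unoguzorodopu
surface: unoguzorodopu

cell CLASS=ak, TOR=mi, ASPECT=zo, NUM=gu:
underlying: uno-kuzor-al-ebo-u
1. e -> o, i -> u / B C0 _: fires at position(s) 11: unokuzoralobou
2. 0 -> i / C _ C: no change
3. f -> v, k -> g, s -> z, t -> d / V _ V: fires at position(s) 4: unoguzoralobou
surface: unoguzoralobou

cell CLASS=ak, TOR=vo, ASPECT=ta, NUM=ra:
underlying: ab-kuzor-il-op-u
1. e -> o, i -> u / B C0 _: fires at position(s) 8: abkuzorulopu
2. 0 -> i / C _ C: inserts after position(s) 2: abikuzorulopu
3. f -> v, k -> g, s -> z, t -> d / V _ V: fires at position(s) 4: abiguzorulopu
surface: abiguzorulopu

cell CLASS=ak, TOR=gu, ASPECT=ta, NUM=ak:
underlying: ab-kuzor-ot-guk-u
1. e -> o, i -> u / B C0 _: no change
2. 0 -> i / C _ C: inserts after position(s) 2, 9: abikuzorotiguku
3. f -> v, k -> g, s -> z, t -> d / V _ V: fires at position(s) 4, 10, 14: abiguzorodigugu
surface: abiguzorodigugu

cell CLASS=ri, TOR=vo, ASPECT=ta, NUM=ak:
underlying: ab-kuzor-ot-op-lo
1. e -> o, i -> u / B C0 _: no change
2. 0 -> i / C _ C: inserts after position(s) 2, 11: abikuzorotopilo
3. f -> v, k -> g, s -> z, t -> d / V _ V: fires at position(s) 4, 10: abiguzorodopilo
surface: abiguzorodopilo


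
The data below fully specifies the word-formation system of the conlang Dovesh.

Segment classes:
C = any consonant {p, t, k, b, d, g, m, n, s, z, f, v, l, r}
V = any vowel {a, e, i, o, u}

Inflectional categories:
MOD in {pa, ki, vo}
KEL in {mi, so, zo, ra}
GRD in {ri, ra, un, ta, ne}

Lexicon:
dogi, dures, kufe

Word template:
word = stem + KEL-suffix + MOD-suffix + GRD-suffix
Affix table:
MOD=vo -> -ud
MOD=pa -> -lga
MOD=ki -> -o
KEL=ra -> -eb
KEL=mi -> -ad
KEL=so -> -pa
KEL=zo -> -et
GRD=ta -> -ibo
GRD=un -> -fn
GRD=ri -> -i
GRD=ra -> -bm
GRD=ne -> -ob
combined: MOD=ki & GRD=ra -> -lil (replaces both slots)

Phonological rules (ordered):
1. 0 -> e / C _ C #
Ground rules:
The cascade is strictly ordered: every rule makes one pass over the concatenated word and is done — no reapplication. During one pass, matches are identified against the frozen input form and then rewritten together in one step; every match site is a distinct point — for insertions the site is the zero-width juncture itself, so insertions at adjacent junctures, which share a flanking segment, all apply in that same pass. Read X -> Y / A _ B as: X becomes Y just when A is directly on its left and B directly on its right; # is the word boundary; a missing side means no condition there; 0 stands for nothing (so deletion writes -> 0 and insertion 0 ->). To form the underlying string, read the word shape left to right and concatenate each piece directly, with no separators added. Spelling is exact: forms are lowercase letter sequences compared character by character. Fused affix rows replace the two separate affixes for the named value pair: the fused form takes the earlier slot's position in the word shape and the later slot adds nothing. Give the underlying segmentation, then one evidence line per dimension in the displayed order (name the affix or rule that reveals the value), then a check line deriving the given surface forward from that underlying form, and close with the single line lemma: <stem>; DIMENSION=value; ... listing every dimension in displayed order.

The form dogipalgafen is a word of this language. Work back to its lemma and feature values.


underlying: dogi-pa-lga-fn
MOD=pa - signalled by the affix -lga
KEL=so - signalled by the affix -pa
GRD=un - signalled by the affix -fn
check: dogipalgafn -> dogipalgafen
lemma: dogi; MOD=pa; KEL=so; GRD=un


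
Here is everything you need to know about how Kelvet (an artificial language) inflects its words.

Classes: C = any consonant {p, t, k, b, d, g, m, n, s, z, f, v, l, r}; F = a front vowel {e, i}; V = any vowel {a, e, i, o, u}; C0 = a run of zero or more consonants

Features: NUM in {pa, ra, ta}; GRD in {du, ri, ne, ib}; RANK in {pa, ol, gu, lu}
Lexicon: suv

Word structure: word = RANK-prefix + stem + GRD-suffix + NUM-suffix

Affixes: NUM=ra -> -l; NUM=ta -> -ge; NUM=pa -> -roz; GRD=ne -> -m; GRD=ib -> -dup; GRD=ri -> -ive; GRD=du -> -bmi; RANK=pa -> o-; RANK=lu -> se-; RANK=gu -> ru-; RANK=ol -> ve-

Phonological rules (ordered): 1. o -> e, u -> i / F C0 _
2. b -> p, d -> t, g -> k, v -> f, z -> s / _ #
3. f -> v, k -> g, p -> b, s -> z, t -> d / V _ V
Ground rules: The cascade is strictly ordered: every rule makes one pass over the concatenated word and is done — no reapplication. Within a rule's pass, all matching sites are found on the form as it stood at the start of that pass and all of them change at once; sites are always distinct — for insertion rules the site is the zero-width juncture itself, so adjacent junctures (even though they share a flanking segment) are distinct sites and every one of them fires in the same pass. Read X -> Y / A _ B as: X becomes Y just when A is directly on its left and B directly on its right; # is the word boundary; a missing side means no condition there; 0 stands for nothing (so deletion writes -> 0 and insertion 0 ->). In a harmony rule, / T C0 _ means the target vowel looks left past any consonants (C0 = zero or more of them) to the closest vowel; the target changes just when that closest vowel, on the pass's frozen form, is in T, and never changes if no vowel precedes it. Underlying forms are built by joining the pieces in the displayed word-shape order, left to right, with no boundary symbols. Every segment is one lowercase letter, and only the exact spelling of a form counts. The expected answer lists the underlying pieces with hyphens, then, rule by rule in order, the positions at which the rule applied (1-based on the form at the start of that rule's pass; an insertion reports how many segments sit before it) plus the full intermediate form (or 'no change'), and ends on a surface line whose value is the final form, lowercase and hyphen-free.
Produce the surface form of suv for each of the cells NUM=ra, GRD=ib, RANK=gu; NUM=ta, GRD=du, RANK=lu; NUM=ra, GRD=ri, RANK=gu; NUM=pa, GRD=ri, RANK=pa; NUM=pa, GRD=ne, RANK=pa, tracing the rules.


cell NUM=ra, GRD=ib, RANK=gu:
underlying: ru-suv-dup-l
1. o -> e, u -> i / F C0 _: no change
2. b -> p, d -> t, g -> k, v -> f, z -> s / _ #: no change
3. f -> v, k -> g, p -> b, s -> z, t -> d / V _ V: fires at position(s) 3: ruzuvdupl
surface: ruzuvdupl

cell NUM=ta, GRD=du, RANK=lu:
underlying: se-suv-bmi-ge
1. o -> e, u -> i / F C0 _: fires at position(s) 4: sesivbmige
2. b -> p, d -> t, g -> k, v -> f, z -> s / _ #: no change
3. f -> v, k -> g, p -> b, s -> z, t -> d / V _ V: fires at position(s) 3: sezivbmige
surface: sezivbmige

cell NUM=ra, GRD=ri, RANK=gu:
underlying: ru-suv-ive-l
1. o -> e, u -> i / F C0 _: no change
2. b -> p, d -> t, g -> k, v -> f, z -> s / _ #: no change
3. f -> v, k -> g, p -> b, s -> z, t -> d / V _ V: fires at position(s) 3: ruzuvivel
surface: ruzuvivel

cell NUM=pa, GRD=ri, RANK=pa:
underlying: o-suv-ive-roz
1. o -> e, u -> i / F C0 _: fires at position(s) 9: osuviverez
2. b -> p, d -> t, g -> k, v -> f, z -> s / _ #: fires at position(s) 10: osuviveres
3. f -> v, k -> g, p -> b, s -> z, t -> d / V _ V: fires at position(s) 2: ozuviveres
surface: ozuviveres

cell NUM=pa, GRD=ne, RANK=pa:
underlying: o-suv-m-roz
1. o -> e, u -> i / F C0 _: no change
2. b -> p, d -> t, g -> k, v -> f, z -> s / _ #: fires at position(s) 8: osuvmros
3. f -> v, k -> g, p -> b, s -> z, t -> d / V _ V: fires at position(s) 2: ozuvmros
surface: ozuvmros


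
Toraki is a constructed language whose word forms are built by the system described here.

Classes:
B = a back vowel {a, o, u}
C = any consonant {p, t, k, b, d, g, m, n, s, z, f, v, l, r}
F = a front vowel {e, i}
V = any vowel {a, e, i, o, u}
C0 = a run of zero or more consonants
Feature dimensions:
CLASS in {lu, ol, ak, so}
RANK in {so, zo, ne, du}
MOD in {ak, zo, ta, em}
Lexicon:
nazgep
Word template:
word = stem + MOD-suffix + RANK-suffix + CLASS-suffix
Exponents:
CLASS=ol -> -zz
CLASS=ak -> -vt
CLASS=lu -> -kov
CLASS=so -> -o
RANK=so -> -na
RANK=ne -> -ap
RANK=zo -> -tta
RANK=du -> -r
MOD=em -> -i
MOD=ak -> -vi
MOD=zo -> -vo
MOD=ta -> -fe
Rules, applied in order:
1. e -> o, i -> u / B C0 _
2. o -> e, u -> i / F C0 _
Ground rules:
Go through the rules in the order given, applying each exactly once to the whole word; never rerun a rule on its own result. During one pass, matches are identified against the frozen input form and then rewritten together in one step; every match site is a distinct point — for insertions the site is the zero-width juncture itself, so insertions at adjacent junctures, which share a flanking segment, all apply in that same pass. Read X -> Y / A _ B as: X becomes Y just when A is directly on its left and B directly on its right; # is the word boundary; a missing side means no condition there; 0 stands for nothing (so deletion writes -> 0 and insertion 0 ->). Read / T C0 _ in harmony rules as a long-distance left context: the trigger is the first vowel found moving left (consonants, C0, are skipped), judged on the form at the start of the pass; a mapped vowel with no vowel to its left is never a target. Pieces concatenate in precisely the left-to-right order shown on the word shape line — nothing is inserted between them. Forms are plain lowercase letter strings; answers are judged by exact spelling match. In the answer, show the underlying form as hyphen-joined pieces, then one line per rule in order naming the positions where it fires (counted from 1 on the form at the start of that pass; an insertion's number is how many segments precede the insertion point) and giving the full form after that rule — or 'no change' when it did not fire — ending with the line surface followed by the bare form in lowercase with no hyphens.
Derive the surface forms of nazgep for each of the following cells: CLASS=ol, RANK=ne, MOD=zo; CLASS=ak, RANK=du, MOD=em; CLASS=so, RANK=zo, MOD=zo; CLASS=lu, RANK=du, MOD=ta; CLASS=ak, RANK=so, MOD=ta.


cell CLASS=ol, RANK=ne, MOD=zo:
underlying: nazgep-vo-ap-zz
1. e -> o, i -> u / B C0 _: fires at position(s) 5: nazgopvoapzz
2. o -> e, u -> i / F C0 _: no change
surface: nazgopvoapzz

cell CLASS=ak, RANK=du, MOD=em:
underlying: nazgep-i-r-vt
1. e -> o, i -> u / B C0 _: fires at position(s) 5: nazgopirvt
2. o -> e, u -> i / F C0 _: no change
surface: nazgopirvt

cell CLASS=so, RANK=zo, MOD=zo:
underlying: nazgep-vo-tta-o
1. e -> o, i -> u / B C0 _: fires at position(s) 5: nazgopvottao
2. o -> e, u -> i / F C0 _: no change
surface: nazgopvottao

cell CLASS=lu, RANK=du, MOD=ta:
underlying: nazgep-fe-r-kov
1. e -> o, i -> u / B C0 _: fires at position(s) 5: nazgopferkov
2. o -> e, u -> i / F C0 _: fires at position(s) 11: nazgopferkev
surface: nazgopferkev

cell CLASS=ak, RANK=so, MOD=ta:
underlying: nazgep-fe-na-vt
1. e -> o, i -> u / B C0 _: fires at position(s) 5: nazgopfenavt
2. o -> e, u -> i / F C0 _: no change
surface: nazgopfenavt


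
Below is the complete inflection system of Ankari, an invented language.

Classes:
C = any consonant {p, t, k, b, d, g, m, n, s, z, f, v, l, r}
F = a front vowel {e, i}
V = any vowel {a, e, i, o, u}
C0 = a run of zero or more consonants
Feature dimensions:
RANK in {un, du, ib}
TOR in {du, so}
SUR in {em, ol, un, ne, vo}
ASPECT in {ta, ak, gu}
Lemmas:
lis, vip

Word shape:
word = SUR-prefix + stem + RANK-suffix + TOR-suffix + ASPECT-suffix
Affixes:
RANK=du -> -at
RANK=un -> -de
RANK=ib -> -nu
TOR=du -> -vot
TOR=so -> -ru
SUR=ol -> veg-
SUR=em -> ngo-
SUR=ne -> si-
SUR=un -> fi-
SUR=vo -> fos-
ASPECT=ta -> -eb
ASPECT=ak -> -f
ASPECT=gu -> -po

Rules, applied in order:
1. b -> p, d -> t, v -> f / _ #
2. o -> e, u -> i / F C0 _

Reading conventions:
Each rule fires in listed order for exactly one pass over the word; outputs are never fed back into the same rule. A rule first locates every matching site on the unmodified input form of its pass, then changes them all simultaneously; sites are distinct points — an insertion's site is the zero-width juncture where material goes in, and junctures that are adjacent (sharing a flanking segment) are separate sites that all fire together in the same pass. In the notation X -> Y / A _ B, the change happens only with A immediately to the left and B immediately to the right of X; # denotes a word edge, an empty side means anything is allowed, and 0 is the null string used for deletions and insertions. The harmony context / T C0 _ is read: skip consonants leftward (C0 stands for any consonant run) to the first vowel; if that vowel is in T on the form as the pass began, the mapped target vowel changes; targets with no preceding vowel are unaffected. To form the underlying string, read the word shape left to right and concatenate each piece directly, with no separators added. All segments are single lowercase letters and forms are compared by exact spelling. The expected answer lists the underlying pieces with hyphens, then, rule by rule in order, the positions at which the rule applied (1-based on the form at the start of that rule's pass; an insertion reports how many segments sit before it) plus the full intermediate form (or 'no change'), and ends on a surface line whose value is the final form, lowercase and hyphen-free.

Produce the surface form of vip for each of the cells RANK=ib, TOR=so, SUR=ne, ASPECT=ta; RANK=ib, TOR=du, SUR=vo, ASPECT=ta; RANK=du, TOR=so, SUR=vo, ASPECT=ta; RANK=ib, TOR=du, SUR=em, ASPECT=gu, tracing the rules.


cell RANK=ib, TOR=so, SUR=ne, ASPECT=ta:
underlying: si-vip-nu-ru-eb
1. b -> p, d -> t, v -> f / _ #: fires at position(s) 11: sivipnuruep
2. o -> e, u -> i / F C0 _: fires at position(s) 7: sivipniruep
surface: sivipniruep

cell RANK=ib, TOR=du, SUR=vo, ASPECT=ta:
underlying: fos-vip-nu-vot-eb
1. b -> p, d -> t, v -> f / _ #: fires at position(s) 13: fosvipnuvotep
2. o -> e, u -> i / F C0 _: fires at position(s) 8: fosvipnivotep
surface: fosvipnivotep

cell RANK=du, TOR=so, SUR=vo, ASPECT=ta:
underlying: fos-vip-at-ru-eb
1. b -> p, d -> t, v -> f / _ #: fires at position(s) 12: fosvipatruep
2. o -> e, u -> i / F C0 _: no change
surface: fosvipatruep

cell RANK=ib, TOR=du, SUR=em, ASPECT=gu:
underlying: ngo-vip-nu-vot-po
1. b -> p, d -> t, v -> f / _ #: no change
2. o -> e, u -> i / F C0 _: fires at position(s) 8: ngovipnivotpo
surface: ngovipnivotpo
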